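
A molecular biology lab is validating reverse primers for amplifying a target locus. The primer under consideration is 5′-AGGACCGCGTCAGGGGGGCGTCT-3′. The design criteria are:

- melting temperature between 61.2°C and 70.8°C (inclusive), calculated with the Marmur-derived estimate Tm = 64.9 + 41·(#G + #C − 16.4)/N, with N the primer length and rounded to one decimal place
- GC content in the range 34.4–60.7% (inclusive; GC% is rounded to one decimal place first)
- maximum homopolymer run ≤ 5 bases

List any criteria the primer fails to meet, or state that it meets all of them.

Base counts: A=3, T=3, G=11, C=6 (length 23).
Tm: Tm = 64.9 + 41·(17 − 16.4)/23 = 66.0°C ✓
GC content: GC 17/23 = 73.9%, outside 34.4–60.7% ✗
homopolymer run: longest run = 6, exceeds 5 ✗

Fails: GC content, homopolymer run.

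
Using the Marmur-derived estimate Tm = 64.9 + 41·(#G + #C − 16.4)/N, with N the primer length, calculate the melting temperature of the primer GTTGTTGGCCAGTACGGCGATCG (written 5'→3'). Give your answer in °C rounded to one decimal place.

60.6°C

Base counts: A=3, T=6, G=9, C=5; G+C = 14, N = 23.
Tm = 64.9 + 41·(14 − 16.4)/23 = 64.9 + -98.40/23 = 60.6°C.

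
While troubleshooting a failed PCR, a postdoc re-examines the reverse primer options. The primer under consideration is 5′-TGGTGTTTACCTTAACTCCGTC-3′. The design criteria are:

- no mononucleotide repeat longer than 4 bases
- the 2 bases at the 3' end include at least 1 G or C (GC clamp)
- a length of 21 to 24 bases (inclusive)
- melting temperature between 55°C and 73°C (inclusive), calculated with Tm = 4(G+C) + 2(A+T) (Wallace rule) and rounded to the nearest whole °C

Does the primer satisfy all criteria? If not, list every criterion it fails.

Base counts: A=3, T=9, G=4, C=6 (length 22).
homopolymer run: longest run = 3 ✓
GC clamp: 3' end TC has 1 G/C ✓
length: length 22 ✓
Tm: Tm = 2·12 + 4·10 = 64°C ✓

Meets all criteria.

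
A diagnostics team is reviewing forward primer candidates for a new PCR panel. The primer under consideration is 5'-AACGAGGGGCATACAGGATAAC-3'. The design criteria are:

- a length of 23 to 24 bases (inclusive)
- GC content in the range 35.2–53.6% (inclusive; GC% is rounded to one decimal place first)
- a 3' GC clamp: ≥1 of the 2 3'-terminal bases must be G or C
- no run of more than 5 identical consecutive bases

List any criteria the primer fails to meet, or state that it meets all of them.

Fails: length.

Base counts: A=9, T=2, G=7, C=4 (length 22).
length: length 22, outside 23–24 ✗
GC content: GC 11/22 = 50.0% ✓
GC clamp: 3' end AC has 1 G/C ✓
homopolymer run: longest run = 4 ✓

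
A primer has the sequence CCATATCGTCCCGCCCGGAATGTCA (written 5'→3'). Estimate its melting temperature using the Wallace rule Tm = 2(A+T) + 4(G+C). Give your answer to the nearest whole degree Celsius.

80°C

Base counts: A=5, T=5, G=5, C=10 (length 25).
Tm = 2·(5+5) + 4·(5+10) = 2·10 + 4·15 = 20 + 60 = 80°C.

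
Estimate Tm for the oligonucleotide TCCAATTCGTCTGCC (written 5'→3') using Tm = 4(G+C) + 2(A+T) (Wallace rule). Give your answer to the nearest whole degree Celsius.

46°C

Base counts: A=2, T=5, G=2, C=6 (length 15).
Tm = 2·(2+5) + 4·(2+6) = 2·7 + 4·8 = 14 + 32 = 46°C.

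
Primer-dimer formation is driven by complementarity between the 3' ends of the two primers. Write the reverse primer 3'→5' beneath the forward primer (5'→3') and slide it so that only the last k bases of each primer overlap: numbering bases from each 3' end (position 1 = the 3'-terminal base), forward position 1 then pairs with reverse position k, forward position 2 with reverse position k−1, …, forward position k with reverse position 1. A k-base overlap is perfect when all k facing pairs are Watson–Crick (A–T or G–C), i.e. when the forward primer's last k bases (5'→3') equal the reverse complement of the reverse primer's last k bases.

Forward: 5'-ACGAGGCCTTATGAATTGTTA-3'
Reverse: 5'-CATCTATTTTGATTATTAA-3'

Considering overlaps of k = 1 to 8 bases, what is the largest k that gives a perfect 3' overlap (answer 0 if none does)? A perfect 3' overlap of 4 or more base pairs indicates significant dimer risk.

Longest perfect overlap: 3 complementary base pairs; below the dimer-risk threshold (threshold 4).

Last 8 bases (5'→3') — forward …AATTGTTA, reverse …ATTATTAA.
Reverse complement of the reverse primer's last 8 bases: TTAATAAT; its first k bases are the reverse complement of the reverse primer's last k bases, so a perfect k-base overlap needs the forward primer's last k bases to equal them.
Comparing (forward last k vs required): k=1: A vs T ✗; k=2: TA vs TT ✗; k=3: TTA vs TTA ✓; k=4: GTTA vs TTAA ✗; k=5: TGTTA vs TTAAT ✗; k=6: TTGTTA vs TTAATA ✗; k=7: ATTGTTA vs TTAATAA ✗; k=8: AATTGTTA vs TTAATAAT ✗.
Only k = 3 is perfect, so the longest perfect 3' overlap is 3.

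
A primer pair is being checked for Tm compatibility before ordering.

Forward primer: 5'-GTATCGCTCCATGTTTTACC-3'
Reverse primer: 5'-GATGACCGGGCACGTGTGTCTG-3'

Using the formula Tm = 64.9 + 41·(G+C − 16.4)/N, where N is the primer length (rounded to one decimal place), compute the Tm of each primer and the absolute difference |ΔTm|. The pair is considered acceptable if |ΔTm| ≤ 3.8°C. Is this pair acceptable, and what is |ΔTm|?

|ΔTm| = 10.7°C; the pair is not acceptable.

Forward: G+C = 9, N = 20 → Tm = 64.9 + 41·(9 − 16.4)/20 = 49.7°C.
Reverse: G+C = 14, N = 22 → Tm = 64.9 + 41·(14 − 16.4)/22 = 60.4°C.
|ΔTm| = |49.7 − 60.4| = 10.7°C, > 3.8°C.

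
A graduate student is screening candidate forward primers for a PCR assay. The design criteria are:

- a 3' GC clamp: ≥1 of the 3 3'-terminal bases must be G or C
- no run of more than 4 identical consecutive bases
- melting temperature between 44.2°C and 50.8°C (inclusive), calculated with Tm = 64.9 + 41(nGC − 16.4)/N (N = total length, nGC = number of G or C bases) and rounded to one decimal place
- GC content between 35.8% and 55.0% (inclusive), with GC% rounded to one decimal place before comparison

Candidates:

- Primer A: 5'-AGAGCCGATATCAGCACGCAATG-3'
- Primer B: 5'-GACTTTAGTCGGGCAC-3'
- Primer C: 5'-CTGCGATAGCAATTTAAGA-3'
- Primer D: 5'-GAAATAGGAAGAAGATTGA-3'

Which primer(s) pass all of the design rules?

Primer A (23 nt, A=8 T=3 G=6 C=6): 3' end ATG has 1 G/C ✓; longest run = 2 ✓; Tm = 64.9 + 41·(12 − 16.4)/23 = 57.1°C, outside 44.2–50.8°C ✗; GC 12/23 = 52.2% ✓ — fails.
Primer B (16 nt, A=3 T=4 G=5 C=4): 3' end CAC has 2 G/C ✓; longest run = 3 ✓; Tm = 64.9 + 41·(9 − 16.4)/16 = 45.9°C ✓; GC 9/16 = 56.3%, outside 35.8–55.0% ✗ — fails.
Primer C (19 nt, A=7 T=5 G=4 C=3): 3' end AGA has 1 G/C ✓; longest run = 3 ✓; Tm = 64.9 + 41·(7 − 16.4)/19 = 44.6°C ✓; GC 7/19 = 36.8% ✓ — passes.
Primer D (19 nt, A=10 T=3 G=6 C=0): 3' end TGA has 1 G/C ✓; longest run = 3 ✓; Tm = 64.9 + 41·(6 − 16.4)/19 = 42.5°C, outside 44.2–50.8°C ✗; GC 6/19 = 31.6%, outside 35.8–55.0% ✗ — fails.

Primer C only.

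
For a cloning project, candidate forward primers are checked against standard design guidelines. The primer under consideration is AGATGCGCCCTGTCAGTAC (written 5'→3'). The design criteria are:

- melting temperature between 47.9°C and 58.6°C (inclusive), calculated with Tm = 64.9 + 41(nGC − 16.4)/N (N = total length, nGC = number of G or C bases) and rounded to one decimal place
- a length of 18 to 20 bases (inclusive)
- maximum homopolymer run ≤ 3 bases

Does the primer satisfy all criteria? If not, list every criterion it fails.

Base counts: A=4, T=4, G=5, C=6 (length 19).
Tm: Tm = 64.9 + 41·(11 − 16.4)/19 = 53.2°C ✓
length: length 19 ✓
homopolymer run: longest run = 3 ✓

Meets all criteria.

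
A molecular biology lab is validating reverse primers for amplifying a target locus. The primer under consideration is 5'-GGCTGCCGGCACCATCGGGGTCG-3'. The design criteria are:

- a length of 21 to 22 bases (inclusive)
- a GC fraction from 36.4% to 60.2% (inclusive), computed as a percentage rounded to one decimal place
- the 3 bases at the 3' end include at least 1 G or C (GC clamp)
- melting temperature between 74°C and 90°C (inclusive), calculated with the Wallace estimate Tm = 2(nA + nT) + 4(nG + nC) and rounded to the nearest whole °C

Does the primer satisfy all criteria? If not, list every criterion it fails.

Fails: length, GC content.

Base counts: A=2, T=3, G=10, C=8 (length 23).
length: length 23, outside 21–22 ✗
GC content: GC 18/23 = 78.3%, outside 36.4–60.2% ✗
GC clamp: 3' end TCG has 2 G/C ✓
Tm: Tm = 2·5 + 4·18 = 82°C ✓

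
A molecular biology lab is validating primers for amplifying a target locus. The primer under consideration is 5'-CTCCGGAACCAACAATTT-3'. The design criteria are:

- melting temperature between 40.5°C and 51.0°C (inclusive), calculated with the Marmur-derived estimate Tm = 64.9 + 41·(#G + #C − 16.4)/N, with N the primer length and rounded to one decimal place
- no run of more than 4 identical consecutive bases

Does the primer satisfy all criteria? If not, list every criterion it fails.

Meets all criteria.

Base counts: A=6, T=4, G=2, C=6 (length 18).
Tm: Tm = 64.9 + 41·(8 − 16.4)/18 = 45.8°C ✓
homopolymer run: longest run = 3 ✓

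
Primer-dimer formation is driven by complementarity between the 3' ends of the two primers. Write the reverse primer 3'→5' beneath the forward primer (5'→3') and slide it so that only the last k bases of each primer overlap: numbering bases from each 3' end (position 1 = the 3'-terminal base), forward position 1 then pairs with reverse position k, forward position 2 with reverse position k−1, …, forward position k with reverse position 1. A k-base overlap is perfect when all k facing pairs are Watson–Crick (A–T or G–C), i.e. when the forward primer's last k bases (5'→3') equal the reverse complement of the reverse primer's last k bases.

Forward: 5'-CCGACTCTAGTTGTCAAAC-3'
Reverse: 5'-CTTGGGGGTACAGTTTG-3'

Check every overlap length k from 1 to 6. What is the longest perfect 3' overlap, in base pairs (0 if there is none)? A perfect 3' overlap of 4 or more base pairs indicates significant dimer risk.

Last 6 bases (5'→3') — forward …TCAAAC, reverse …AGTTTG.
Reverse complement of the reverse primer's last 6 bases: CAAACT; its first k bases are the reverse complement of the reverse primer's last k bases, so a perfect k-base overlap needs the forward primer's last k bases to equal them.
Comparing (forward last k vs required): k=1: C vs C ✓; k=2: AC vs CA ✗; k=3: AAC vs CAA ✗; k=4: AAAC vs CAAA ✗; k=5: CAAAC vs CAAAC ✓; k=6: TCAAAC vs CAAACT ✗.
Perfect overlaps at k = 1, 5; the largest is 5.

Longest perfect overlap: 5 complementary base pairs; significant dimer risk (threshold 4).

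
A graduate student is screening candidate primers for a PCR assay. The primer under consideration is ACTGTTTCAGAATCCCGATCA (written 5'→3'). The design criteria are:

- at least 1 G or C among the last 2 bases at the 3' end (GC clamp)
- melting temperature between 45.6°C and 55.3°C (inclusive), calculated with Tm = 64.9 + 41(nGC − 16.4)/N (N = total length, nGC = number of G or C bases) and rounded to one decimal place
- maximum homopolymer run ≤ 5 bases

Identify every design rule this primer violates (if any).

Base counts: A=6, T=6, G=3, C=6 (length 21).
GC clamp: 3' end CA has 1 G/C ✓
Tm: Tm = 64.9 + 41·(9 − 16.4)/21 = 50.5°C ✓
homopolymer run: longest run = 3 ✓

Meets all criteria.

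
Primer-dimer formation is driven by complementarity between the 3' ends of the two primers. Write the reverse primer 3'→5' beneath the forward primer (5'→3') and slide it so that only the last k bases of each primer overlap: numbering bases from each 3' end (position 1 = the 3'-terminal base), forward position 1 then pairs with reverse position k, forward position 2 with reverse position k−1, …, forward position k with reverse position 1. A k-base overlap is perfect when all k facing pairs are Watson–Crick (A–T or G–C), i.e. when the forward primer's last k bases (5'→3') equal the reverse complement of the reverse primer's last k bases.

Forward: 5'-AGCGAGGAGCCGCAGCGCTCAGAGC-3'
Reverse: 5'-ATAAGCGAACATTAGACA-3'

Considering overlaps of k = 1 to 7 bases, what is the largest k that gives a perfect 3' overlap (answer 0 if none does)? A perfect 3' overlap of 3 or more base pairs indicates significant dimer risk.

Longest perfect overlap: 0 complementary base pairs; below the dimer-risk threshold (threshold 3).

Last 7 bases (5'→3') — forward …TCAGAGC, reverse …TTAGACA.
Reverse complement of the reverse primer's last 7 bases: TGTCTAA; its first k bases are the reverse complement of the reverse primer's last k bases, so a perfect k-base overlap needs the forward primer's last k bases to equal them.
Comparing (forward last k vs required): k=1: C vs T ✗; k=2: GC vs TG ✗; k=3: AGC vs TGT ✗; k=4: GAGC vs TGTC ✗; k=5: AGAGC vs TGTCT ✗; k=6: CAGAGC vs TGTCTA ✗; k=7: TCAGAGC vs TGTCTAA ✗.
No overlap length from 1 to 7 is perfect, so the longest perfect 3' overlap is 0.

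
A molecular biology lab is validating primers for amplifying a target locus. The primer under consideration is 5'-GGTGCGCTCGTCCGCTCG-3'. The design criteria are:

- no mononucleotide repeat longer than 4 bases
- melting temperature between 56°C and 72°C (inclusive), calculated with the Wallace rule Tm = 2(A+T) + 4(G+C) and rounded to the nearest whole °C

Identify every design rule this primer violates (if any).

Meets all criteria.

Base counts: A=0, T=4, G=7, C=7 (length 18).
homopolymer run: longest run = 2 ✓
Tm: Tm = 2·4 + 4·14 = 64°C ✓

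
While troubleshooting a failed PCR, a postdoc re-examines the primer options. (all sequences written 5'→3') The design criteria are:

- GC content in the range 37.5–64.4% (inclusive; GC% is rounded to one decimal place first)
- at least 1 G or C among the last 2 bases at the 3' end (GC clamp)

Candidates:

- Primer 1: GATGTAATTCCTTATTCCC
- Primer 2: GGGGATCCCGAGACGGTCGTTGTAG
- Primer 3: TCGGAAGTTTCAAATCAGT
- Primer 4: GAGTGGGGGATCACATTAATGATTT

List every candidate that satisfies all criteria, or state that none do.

Primer 1 (19 nt, A=4 T=8 G=2 C=5): GC 7/19 = 36.8%, outside 37.5–64.4% ✗; 3' end CC has 2 G/C ✓ — fails.
Primer 2 (25 nt, A=4 T=5 G=11 C=5): GC 16/25 = 64.0% ✓; 3' end AG has 1 G/C ✓ — passes.
Primer 3 (19 nt, A=6 T=6 G=4 C=3): GC 7/19 = 36.8%, outside 37.5–64.4% ✗; 3' end GT has 1 G/C ✓ — fails.
Primer 4 (25 nt, A=7 T=8 G=8 C=2): GC 10/25 = 40.0% ✓; 3' end TT has 0 G/C, need ≥1 ✗ — fails.

Primer 2 only.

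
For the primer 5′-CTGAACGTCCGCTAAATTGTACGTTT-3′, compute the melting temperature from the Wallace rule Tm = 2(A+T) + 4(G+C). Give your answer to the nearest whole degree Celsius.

Base counts: A=6, T=9, G=5, C=6 (length 26).
Tm = 2·(6+9) + 4·(5+6) = 2·15 + 4·11 = 30 + 44 = 74°C.

74°C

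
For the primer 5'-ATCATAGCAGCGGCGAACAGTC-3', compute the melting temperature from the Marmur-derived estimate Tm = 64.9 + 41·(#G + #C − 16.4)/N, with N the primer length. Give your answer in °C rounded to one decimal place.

56.7°C

Base counts: A=7, T=3, G=6, C=6; G+C = 12, N = 22.
Tm = 64.9 + 41·(12 − 16.4)/22 = 64.9 + -180.40/22 = 56.7°C.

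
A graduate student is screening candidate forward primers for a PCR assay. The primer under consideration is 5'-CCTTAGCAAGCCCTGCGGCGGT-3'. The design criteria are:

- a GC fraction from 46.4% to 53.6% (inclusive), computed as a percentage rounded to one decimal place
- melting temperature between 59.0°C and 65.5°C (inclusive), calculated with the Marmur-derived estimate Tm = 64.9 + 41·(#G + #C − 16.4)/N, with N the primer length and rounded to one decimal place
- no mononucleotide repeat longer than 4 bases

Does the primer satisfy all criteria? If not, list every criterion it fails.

Fails: GC content.

Base counts: A=3, T=4, G=7, C=8 (length 22).
GC content: GC 15/22 = 68.2%, outside 46.4–53.6% ✗
Tm: Tm = 64.9 + 41·(15 − 16.4)/22 = 62.3°C ✓
homopolymer run: longest run = 3 ✓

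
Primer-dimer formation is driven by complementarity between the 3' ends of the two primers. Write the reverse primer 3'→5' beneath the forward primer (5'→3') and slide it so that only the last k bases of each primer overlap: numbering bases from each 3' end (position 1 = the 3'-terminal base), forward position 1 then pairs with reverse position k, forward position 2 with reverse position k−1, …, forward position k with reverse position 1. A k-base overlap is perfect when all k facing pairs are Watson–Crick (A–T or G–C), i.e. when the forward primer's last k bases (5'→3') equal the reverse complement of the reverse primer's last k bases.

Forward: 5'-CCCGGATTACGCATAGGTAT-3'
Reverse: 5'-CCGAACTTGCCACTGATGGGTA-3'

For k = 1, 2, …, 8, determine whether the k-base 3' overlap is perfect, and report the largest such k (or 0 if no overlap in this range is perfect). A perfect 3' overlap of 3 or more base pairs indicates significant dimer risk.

Last 8 bases (5'→3') — forward …ATAGGTAT, reverse …GATGGGTA.
Reverse complement of the reverse primer's last 8 bases: TACCCATC; its first k bases are the reverse complement of the reverse primer's last k bases, so a perfect k-base overlap needs the forward primer's last k bases to equal them.
Comparing (forward last k vs required): k=1: T vs T ✓; k=2: AT vs TA ✗; k=3: TAT vs TAC ✗; k=4: GTAT vs TACC ✗; k=5: GGTAT vs TACCC ✗; k=6: AGGTAT vs TACCCA ✗; k=7: TAGGTAT vs TACCCAT ✗; k=8: ATAGGTAT vs TACCCATC ✗.
Only k = 1 is perfect, so the longest perfect 3' overlap is 1.

Longest perfect overlap: 1 complementary base pair; below the dimer-risk threshold (threshold 3).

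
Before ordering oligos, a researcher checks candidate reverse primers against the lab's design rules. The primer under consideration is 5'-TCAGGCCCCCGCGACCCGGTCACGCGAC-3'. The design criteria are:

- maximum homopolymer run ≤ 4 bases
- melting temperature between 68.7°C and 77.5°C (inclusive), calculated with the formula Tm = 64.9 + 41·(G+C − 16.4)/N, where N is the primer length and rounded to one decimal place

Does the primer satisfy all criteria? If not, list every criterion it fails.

Base counts: A=4, T=2, G=8, C=14 (length 28).
homopolymer run: longest run = 5, exceeds 4 ✗
Tm: Tm = 64.9 + 41·(22 − 16.4)/28 = 73.1°C ✓

Fails: homopolymer run.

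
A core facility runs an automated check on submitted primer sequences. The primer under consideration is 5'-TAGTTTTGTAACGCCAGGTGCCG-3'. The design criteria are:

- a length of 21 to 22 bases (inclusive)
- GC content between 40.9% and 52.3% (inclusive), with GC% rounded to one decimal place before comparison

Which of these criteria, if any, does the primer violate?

Base counts: A=4, T=7, G=7, C=5 (length 23).
length: length 23, outside 21–22 ✗
GC content: GC 12/23 = 52.2% ✓

Fails: length.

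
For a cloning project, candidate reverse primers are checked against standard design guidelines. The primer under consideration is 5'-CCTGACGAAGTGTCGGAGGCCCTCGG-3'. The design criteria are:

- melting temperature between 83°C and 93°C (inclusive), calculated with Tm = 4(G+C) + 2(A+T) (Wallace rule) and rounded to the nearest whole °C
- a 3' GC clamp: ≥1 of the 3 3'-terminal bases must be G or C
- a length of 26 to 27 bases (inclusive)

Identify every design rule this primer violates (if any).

Meets all criteria.

Base counts: A=4, T=4, G=10, C=8 (length 26).
Tm: Tm = 2·8 + 4·18 = 88°C ✓
GC clamp: 3' end CGG has 3 G/C ✓
length: length 26 ✓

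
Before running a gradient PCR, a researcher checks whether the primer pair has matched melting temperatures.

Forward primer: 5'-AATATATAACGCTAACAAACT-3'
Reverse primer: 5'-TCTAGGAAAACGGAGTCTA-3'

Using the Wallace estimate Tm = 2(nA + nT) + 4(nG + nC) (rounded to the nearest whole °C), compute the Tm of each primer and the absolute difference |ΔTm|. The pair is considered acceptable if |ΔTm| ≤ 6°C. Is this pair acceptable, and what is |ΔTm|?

Forward: A=11 T=5 G=1 C=4 → Tm = 2·16 + 4·5 = 52°C.
Reverse: A=7 T=4 G=5 C=3 → Tm = 2·11 + 4·8 = 54°C.
|ΔTm| = |52 − 54| = 2°C, ≤ 6°C.

|ΔTm| = 2°C; the pair is acceptable.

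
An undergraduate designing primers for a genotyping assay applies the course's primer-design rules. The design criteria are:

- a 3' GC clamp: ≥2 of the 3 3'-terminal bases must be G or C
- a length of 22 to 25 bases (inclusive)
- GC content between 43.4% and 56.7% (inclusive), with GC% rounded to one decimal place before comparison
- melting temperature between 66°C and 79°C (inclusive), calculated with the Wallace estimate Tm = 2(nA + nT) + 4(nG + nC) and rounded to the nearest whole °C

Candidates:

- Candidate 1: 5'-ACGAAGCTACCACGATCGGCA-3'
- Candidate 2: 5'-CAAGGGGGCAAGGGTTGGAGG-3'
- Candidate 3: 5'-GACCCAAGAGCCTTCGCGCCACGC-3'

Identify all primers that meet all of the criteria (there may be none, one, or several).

None of the candidates satisfy all criteria.

Candidate 1 (21 nt, A=7 T=2 G=5 C=7): 3' end GCA has 2 G/C ✓; length 21, outside 22–25 ✗; GC 12/21 = 57.1%, outside 43.4–56.7% ✗; Tm = 2·9 + 4·12 = 66°C ✓ — fails.
Candidate 2 (21 nt, A=5 T=2 G=12 C=2): 3' end AGG has 2 G/C ✓; length 21, outside 22–25 ✗; GC 14/21 = 66.7%, outside 43.4–56.7% ✗; Tm = 2·7 + 4·14 = 70°C ✓ — fails.
Candidate 3 (24 nt, A=5 T=2 G=6 C=11): 3' end CGC has 3 G/C ✓; length 24 ✓; GC 17/24 = 70.8%, outside 43.4–56.7% ✗; Tm = 2·7 + 4·17 = 82°C, outside 66–79°C ✗ — fails.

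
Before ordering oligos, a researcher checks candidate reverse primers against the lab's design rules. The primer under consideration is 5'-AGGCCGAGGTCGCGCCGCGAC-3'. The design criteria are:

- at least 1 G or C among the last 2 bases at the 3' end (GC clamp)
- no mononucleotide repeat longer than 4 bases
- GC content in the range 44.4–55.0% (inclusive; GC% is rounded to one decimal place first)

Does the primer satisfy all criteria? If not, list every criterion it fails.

Fails: GC content.

Base counts: A=3, T=1, G=9, C=8 (length 21).
GC clamp: 3' end AC has 1 G/C ✓
homopolymer run: longest run = 2 ✓
GC content: GC 17/21 = 81.0%, outside 44.4–55.0% ✗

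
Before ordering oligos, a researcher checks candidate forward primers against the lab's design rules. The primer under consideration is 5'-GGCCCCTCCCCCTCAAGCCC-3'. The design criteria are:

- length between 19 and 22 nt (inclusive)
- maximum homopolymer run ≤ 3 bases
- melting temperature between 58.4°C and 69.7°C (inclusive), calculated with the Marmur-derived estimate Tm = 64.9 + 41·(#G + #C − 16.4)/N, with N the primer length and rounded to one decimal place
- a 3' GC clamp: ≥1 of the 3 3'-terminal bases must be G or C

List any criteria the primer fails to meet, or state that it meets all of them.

Base counts: A=2, T=2, G=3, C=13 (length 20).
length: length 20 ✓
homopolymer run: longest run = 5, exceeds 3 ✗
Tm: Tm = 64.9 + 41·(16 − 16.4)/20 = 64.1°C ✓
GC clamp: 3' end CCC has 3 G/C ✓

Fails: homopolymer run.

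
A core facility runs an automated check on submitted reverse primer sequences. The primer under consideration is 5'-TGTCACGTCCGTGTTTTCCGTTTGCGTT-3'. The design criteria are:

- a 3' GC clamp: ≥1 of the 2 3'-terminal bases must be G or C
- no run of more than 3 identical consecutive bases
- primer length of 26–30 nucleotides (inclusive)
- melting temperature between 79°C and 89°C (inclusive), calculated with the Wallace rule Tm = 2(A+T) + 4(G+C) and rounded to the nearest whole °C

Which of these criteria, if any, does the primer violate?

Fails: GC clamp, homopolymer run.

Base counts: A=1, T=13, G=7, C=7 (length 28).
GC clamp: 3' end TT has 0 G/C, need ≥1 ✗
homopolymer run: longest run = 4, exceeds 3 ✗
length: length 28 ✓
Tm: Tm = 2·14 + 4·14 = 84°C ✓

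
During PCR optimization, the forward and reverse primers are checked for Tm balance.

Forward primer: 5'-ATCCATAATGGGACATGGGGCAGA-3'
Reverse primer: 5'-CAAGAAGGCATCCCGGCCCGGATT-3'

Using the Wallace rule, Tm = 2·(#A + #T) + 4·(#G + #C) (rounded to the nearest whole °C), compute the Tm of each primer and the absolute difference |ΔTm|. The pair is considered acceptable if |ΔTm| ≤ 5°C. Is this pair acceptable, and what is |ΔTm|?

|ΔTm| = 6°C; the pair is not acceptable.

Forward: A=8 T=4 G=8 C=4 → Tm = 2·12 + 4·12 = 72°C.
Reverse: A=6 T=3 G=7 C=8 → Tm = 2·9 + 4·15 = 78°C.
|ΔTm| = |72 − 78| = 6°C, > 5°C.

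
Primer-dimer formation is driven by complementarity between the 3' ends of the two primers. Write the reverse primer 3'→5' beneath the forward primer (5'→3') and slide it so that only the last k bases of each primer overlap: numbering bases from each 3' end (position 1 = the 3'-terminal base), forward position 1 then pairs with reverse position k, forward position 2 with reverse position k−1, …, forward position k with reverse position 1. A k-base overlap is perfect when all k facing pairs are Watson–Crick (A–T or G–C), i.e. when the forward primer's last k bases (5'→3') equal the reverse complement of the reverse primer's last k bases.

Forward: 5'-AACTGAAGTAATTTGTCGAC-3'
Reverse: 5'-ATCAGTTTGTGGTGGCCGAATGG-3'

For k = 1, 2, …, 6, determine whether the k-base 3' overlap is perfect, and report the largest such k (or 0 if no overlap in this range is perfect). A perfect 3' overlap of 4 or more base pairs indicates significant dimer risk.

Last 6 bases (5'→3') — forward …GTCGAC, reverse …GAATGG.
Reverse complement of the reverse primer's last 6 bases: CCATTC; its first k bases are the reverse complement of the reverse primer's last k bases, so a perfect k-base overlap needs the forward primer's last k bases to equal them.
Comparing (forward last k vs required): k=1: C vs C ✓; k=2: AC vs CC ✗; k=3: GAC vs CCA ✗; k=4: CGAC vs CCAT ✗; k=5: TCGAC vs CCATT ✗; k=6: GTCGAC vs CCATTC ✗.
Only k = 1 is perfect, so the longest perfect 3' overlap is 1.

Longest perfect overlap: 1 complementary base pair; below the dimer-risk threshold (threshold 4).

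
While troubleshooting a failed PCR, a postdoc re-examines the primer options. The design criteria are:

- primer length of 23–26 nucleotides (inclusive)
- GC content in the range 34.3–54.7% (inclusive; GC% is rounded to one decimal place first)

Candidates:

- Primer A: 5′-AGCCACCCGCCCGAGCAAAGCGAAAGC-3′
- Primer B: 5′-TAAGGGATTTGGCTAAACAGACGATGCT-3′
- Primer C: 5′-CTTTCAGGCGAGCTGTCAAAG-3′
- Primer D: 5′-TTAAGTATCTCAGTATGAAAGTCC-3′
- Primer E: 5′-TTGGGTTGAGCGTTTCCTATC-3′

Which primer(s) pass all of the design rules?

None of the candidates satisfy all criteria.

Primer A (27 nt, A=9 T=0 G=7 C=11): length 27, outside 23–26 ✗; GC 18/27 = 66.7%, outside 34.3–54.7% ✗ — fails.
Primer B (28 nt, A=9 T=7 G=8 C=4): length 28, outside 23–26 ✗; GC 12/28 = 42.9% ✓ — fails.
Primer C (21 nt, A=5 T=5 G=6 C=5): length 21, outside 23–26 ✗; GC 11/21 = 52.4% ✓ — fails.
Primer D (24 nt, A=8 T=8 G=4 C=4): length 24 ✓; GC 8/24 = 33.3%, outside 34.3–54.7% ✗ — fails.
Primer E (21 nt, A=2 T=9 G=6 C=4): length 21, outside 23–26 ✗; GC 10/21 = 47.6% ✓ — fails.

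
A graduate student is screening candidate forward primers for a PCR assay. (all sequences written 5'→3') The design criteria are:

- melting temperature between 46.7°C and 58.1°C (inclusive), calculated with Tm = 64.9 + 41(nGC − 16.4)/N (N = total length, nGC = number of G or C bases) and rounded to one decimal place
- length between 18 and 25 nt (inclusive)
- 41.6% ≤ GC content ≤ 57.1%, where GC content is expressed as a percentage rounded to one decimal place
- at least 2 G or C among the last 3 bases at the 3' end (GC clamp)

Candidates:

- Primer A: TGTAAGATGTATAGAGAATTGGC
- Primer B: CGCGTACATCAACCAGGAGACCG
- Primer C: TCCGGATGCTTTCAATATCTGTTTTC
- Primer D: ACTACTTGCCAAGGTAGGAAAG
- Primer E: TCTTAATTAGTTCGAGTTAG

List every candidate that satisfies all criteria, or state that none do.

None of the candidates satisfy all criteria.

Primer A (23 nt, A=8 T=7 G=7 C=1): Tm = 64.9 + 41·(8 − 16.4)/23 = 49.9°C ✓; length 23 ✓; GC 8/23 = 34.8%, outside 41.6–57.1% ✗; 3' end GGC has 3 G/C ✓ — fails.
Primer B (23 nt, A=7 T=2 G=6 C=8): Tm = 64.9 + 41·(14 − 16.4)/23 = 60.6°C, outside 46.7–58.1°C ✗; length 23 ✓; GC 14/23 = 60.9%, outside 41.6–57.1% ✗; 3' end CCG has 3 G/C ✓ — fails.
Primer C (26 nt, A=4 T=12 G=4 C=6): Tm = 64.9 + 41·(10 − 16.4)/26 = 54.8°C ✓; length 26, outside 18–25 ✗; GC 10/26 = 38.5%, outside 41.6–57.1% ✗; 3' end TTC has 1 G/C, need ≥2 ✗ — fails.
Primer D (22 nt, A=8 T=4 G=6 C=4): Tm = 64.9 + 41·(10 − 16.4)/22 = 53.0°C ✓; length 22 ✓; GC 10/22 = 45.5% ✓; 3' end AAG has 1 G/C, need ≥2 ✗ — fails.
Primer E (20 nt, A=5 T=9 G=4 C=2): Tm = 64.9 + 41·(6 − 16.4)/20 = 43.6°C, outside 46.7–58.1°C ✗; length 20 ✓; GC 6/20 = 30.0%, outside 41.6–57.1% ✗; 3' end TAG has 1 G/C, need ≥2 ✗ — fails.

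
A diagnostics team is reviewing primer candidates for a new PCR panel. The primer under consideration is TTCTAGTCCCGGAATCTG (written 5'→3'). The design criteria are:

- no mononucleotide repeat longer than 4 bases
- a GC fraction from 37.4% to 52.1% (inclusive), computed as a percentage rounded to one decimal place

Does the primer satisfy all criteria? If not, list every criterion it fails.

Base counts: A=3, T=6, G=4, C=5 (length 18).
homopolymer run: longest run = 3 ✓
GC content: GC 9/18 = 50.0% ✓

Meets all criteria.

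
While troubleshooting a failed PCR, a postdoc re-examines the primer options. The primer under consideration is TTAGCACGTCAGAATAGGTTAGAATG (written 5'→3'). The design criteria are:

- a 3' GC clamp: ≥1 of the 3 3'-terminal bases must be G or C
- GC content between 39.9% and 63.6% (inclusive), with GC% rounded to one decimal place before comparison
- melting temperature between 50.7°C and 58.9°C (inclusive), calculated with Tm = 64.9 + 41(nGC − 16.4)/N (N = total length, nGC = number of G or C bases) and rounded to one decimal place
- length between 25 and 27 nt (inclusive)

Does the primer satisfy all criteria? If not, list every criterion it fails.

Base counts: A=9, T=7, G=7, C=3 (length 26).
GC clamp: 3' end ATG has 1 G/C ✓
GC content: GC 10/26 = 38.5%, outside 39.9–63.6% ✗
Tm: Tm = 64.9 + 41·(10 − 16.4)/26 = 54.8°C ✓
length: length 26 ✓

Fails: GC content.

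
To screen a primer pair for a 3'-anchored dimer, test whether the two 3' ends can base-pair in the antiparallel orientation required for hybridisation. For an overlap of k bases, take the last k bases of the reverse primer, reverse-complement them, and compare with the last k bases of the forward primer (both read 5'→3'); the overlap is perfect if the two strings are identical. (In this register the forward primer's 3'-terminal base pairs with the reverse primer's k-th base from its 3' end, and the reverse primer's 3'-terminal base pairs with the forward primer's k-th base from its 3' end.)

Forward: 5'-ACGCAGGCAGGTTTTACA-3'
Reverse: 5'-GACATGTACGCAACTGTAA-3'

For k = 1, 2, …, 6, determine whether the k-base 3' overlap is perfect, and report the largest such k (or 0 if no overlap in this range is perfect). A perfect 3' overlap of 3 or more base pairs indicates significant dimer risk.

Longest perfect overlap: 5 complementary base pairs; significant dimer risk (threshold 3).

Last 6 bases (5'→3') — forward …TTTACA, reverse …CTGTAA.
Reverse complement of the reverse primer's last 6 bases: TTACAG; its first k bases are the reverse complement of the reverse primer's last k bases, so a perfect k-base overlap needs the forward primer's last k bases to equal them.
Comparing (forward last k vs required): k=1: A vs T ✗; k=2: CA vs TT ✗; k=3: ACA vs TTA ✗; k=4: TACA vs TTAC ✗; k=5: TTACA vs TTACA ✓; k=6: TTTACA vs TTACAG ✗.
Only k = 5 is perfect, so the longest perfect 3' overlap is 5.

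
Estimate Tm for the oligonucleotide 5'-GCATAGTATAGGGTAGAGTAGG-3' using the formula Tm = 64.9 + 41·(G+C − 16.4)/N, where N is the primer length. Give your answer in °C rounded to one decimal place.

53.0°C

Base counts: A=7, T=5, G=9, C=1; G+C = 10, N = 22.
Tm = 64.9 + 41·(10 − 16.4)/22 = 64.9 + -262.40/22 = 53.0°C.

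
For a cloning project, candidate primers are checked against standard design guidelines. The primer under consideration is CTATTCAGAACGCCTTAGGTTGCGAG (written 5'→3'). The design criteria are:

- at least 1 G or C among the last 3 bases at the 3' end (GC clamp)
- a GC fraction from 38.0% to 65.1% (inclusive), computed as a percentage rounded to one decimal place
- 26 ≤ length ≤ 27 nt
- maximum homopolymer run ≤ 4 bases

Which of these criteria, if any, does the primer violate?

Base counts: A=6, T=7, G=7, C=6 (length 26).
GC clamp: 3' end GAG has 2 G/C ✓
GC content: GC 13/26 = 50.0% ✓
length: length 26 ✓
homopolymer run: longest run = 2 ✓

Meets all criteria.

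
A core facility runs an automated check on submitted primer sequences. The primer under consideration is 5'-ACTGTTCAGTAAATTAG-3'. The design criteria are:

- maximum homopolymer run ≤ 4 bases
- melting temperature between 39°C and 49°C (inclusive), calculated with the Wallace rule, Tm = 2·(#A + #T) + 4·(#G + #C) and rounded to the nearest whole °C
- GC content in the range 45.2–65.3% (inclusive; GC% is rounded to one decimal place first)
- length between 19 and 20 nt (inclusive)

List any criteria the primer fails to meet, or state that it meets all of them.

Fails: GC content, length.

Base counts: A=6, T=6, G=3, C=2 (length 17).
homopolymer run: longest run = 3 ✓
Tm: Tm = 2·12 + 4·5 = 44°C ✓
GC content: GC 5/17 = 29.4%, outside 45.2–65.3% ✗
length: length 17, outside 19–20 ✗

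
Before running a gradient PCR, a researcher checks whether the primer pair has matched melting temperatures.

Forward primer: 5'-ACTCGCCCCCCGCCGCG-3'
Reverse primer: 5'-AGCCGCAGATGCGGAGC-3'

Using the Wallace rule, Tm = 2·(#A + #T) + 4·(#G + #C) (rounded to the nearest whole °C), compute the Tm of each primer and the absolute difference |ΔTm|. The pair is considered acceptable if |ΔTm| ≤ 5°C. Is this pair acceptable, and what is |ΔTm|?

|ΔTm| = 6°C; the pair is not acceptable.

Forward: A=1 T=1 G=4 C=11 → Tm = 2·2 + 4·15 = 64°C.
Reverse: A=4 T=1 G=7 C=5 → Tm = 2·5 + 4·12 = 58°C.
|ΔTm| = |64 − 58| = 6°C, > 5°C.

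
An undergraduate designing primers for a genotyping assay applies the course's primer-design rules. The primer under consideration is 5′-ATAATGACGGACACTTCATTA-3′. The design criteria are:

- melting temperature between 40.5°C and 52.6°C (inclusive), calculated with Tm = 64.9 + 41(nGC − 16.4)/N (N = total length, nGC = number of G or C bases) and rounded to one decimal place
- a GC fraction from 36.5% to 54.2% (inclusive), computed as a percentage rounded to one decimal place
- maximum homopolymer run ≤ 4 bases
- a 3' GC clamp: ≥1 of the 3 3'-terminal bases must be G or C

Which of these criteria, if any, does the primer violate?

Base counts: A=8, T=6, G=3, C=4 (length 21).
Tm: Tm = 64.9 + 41·(7 − 16.4)/21 = 46.5°C ✓
GC content: GC 7/21 = 33.3%, outside 36.5–54.2% ✗
homopolymer run: longest run = 2 ✓
GC clamp: 3' end TTA has 0 G/C, need ≥1 ✗

Fails: GC content, GC clamp.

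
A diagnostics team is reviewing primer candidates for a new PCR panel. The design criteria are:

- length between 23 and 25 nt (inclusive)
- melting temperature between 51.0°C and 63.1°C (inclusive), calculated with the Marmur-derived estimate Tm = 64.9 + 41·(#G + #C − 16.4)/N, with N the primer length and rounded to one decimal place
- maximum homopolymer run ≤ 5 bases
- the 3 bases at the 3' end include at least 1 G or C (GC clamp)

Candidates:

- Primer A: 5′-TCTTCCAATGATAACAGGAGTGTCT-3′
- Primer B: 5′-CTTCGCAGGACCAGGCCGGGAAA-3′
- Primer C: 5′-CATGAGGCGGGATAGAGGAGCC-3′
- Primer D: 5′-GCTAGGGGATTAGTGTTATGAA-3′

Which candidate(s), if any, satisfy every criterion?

Primer A only.

Primer A (25 nt, A=7 T=8 G=5 C=5): length 25 ✓; Tm = 64.9 + 41·(10 − 16.4)/25 = 54.4°C ✓; longest run = 2 ✓; 3' end TCT has 1 G/C ✓ — passes.
Primer B (23 nt, A=6 T=2 G=8 C=7): length 23 ✓; Tm = 64.9 + 41·(15 − 16.4)/23 = 62.4°C ✓; longest run = 3 ✓; 3' end AAA has 0 G/C, need ≥1 ✗ — fails.
Primer C (22 nt, A=6 T=2 G=10 C=4): length 22, outside 23–25 ✗; Tm = 64.9 + 41·(14 − 16.4)/22 = 60.4°C ✓; longest run = 3 ✓; 3' end GCC has 3 G/C ✓ — fails.
Primer D (22 nt, A=6 T=7 G=8 C=1): length 22, outside 23–25 ✗; Tm = 64.9 + 41·(9 − 16.4)/22 = 51.1°C ✓; longest run = 4 ✓; 3' end GAA has 1 G/C ✓ — fails.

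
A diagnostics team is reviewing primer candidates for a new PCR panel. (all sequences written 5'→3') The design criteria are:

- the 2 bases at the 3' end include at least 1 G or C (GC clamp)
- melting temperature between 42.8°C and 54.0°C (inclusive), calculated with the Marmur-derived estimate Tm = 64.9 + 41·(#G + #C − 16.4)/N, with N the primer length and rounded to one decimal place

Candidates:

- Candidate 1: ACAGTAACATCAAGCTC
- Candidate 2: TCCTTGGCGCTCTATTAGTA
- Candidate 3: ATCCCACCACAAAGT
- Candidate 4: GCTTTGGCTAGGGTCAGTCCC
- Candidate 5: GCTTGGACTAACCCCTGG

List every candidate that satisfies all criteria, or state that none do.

Candidate 5 only.

Candidate 1 (17 nt, A=7 T=3 G=2 C=5): 3' end TC has 1 G/C ✓; Tm = 64.9 + 41·(7 − 16.4)/17 = 42.2°C, outside 42.8–54.0°C ✗ — fails.
Candidate 2 (20 nt, A=3 T=8 G=4 C=5): 3' end TA has 0 G/C, need ≥1 ✗; Tm = 64.9 + 41·(9 − 16.4)/20 = 49.7°C ✓ — fails.
Candidate 3 (15 nt, A=6 T=2 G=1 C=6): 3' end GT has 1 G/C ✓; Tm = 64.9 + 41·(7 − 16.4)/15 = 39.2°C, outside 42.8–54.0°C ✗ — fails.
Candidate 4 (21 nt, A=2 T=6 G=7 C=6): 3' end CC has 2 G/C ✓; Tm = 64.9 + 41·(13 − 16.4)/21 = 58.3°C, outside 42.8–54.0°C ✗ — fails.
Candidate 5 (18 nt, A=3 T=4 G=5 C=6): 3' end GG has 2 G/C ✓; Tm = 64.9 + 41·(11 − 16.4)/18 = 52.6°C ✓ — passes.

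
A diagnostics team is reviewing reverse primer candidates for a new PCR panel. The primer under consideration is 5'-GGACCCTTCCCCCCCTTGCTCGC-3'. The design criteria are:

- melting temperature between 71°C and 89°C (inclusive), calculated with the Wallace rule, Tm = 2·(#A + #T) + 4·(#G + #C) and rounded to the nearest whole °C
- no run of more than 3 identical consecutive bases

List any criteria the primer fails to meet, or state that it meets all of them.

Base counts: A=1, T=5, G=4, C=13 (length 23).
Tm: Tm = 2·6 + 4·17 = 80°C ✓
homopolymer run: longest run = 7, exceeds 3 ✗

Fails: homopolymer run.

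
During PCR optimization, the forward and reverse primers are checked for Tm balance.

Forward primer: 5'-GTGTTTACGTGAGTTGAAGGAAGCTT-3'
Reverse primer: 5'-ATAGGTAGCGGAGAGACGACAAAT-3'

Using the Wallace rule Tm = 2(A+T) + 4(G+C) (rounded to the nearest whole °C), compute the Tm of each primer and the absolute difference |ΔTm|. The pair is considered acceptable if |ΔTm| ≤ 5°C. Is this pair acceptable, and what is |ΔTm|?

|ΔTm| = 4°C; the pair is acceptable.

Forward: A=6 T=9 G=9 C=2 → Tm = 2·15 + 4·11 = 74°C.
Reverse: A=10 T=3 G=8 C=3 → Tm = 2·13 + 4·11 = 70°C.
|ΔTm| = |74 − 70| = 4°C, ≤ 5°C.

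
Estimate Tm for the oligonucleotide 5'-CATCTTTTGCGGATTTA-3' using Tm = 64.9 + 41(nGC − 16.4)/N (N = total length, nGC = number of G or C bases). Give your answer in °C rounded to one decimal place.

39.8°C

Base counts: A=3, T=8, G=3, C=3; G+C = 6, N = 17.
Tm = 64.9 + 41·(6 − 16.4)/17 = 64.9 + -426.40/17 = 39.8°C.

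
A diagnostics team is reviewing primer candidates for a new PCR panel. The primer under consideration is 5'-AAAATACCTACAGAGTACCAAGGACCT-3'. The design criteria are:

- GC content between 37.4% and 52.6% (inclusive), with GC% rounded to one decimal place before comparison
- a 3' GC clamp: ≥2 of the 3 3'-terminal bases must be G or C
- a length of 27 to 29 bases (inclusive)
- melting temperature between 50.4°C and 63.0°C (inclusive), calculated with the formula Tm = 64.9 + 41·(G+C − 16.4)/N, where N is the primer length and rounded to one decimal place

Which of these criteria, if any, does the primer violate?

Meets all criteria.

Base counts: A=12, T=4, G=4, C=7 (length 27).
GC content: GC 11/27 = 40.7% ✓
GC clamp: 3' end CCT has 2 G/C ✓
length: length 27 ✓
Tm: Tm = 64.9 + 41·(11 − 16.4)/27 = 56.7°C ✓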